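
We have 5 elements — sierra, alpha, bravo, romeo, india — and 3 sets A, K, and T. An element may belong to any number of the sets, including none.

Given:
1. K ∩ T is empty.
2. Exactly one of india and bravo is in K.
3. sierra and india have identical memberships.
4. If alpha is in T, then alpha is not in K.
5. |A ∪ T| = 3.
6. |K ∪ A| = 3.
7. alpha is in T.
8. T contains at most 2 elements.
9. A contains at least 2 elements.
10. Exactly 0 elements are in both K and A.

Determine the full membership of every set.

A = {india, sierra}; K = {bravo}; T = {alpha}

From (7): alpha ∈ T.
(1) (disjoint): alpha ∉ K.
Suppose sierra ∉ A: no assignment then satisfies all the clues, so sierra ∈ A.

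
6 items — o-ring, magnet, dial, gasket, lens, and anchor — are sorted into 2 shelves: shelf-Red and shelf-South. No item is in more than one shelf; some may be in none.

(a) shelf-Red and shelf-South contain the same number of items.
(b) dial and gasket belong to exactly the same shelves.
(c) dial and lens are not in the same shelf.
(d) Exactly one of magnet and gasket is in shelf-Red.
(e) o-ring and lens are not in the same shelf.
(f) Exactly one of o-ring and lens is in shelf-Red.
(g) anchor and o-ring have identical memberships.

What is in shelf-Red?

shelf-Red = {lens, magnet}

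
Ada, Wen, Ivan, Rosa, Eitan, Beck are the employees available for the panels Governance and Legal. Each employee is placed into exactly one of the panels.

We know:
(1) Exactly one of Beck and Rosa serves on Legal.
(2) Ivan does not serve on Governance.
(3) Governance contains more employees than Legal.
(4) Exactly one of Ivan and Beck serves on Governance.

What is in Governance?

Governance = {Ada, Beck, Eitan, Wen}

From (2): Ivan ∉ Governance.
(4) (exactly one): Beck ∈ Governance.
Only one panel left: Ivan ∈ Legal.
(1) (exactly one): Rosa ∈ Legal.
Suppose Ada ∉ Governance: no assignment then satisfies all the clues, so Ada ∈ Governance.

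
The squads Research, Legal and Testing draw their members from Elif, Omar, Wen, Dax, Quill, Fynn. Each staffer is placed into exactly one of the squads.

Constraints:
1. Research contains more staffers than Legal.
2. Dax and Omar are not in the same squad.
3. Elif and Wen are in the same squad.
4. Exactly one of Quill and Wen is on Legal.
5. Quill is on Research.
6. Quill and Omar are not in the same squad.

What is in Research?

Research = {Dax, Fynn, Quill}

From (5): Quill ∈ Research.
(4) (exactly one): Wen ∈ Legal.
(6): Omar ∉ Research.
(3): Elif matches Wen: Elif ∉ Research.
(3): Elif matches Wen: Elif ∈ Legal.
Suppose Dax ∉ Research: no assignment then satisfies all the clues, so Dax ∈ Research.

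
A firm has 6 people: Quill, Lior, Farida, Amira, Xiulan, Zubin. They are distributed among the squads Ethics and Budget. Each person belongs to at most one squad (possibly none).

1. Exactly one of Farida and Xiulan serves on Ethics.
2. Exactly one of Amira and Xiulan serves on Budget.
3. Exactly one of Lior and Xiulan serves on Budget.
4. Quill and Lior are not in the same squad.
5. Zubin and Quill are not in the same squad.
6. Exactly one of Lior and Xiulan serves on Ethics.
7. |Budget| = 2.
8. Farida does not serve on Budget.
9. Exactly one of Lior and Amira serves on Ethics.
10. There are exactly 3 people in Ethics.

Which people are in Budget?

Budget = {Quill, Xiulan}

From (8): Farida ∉ Budget.
Suppose Quill ∉ Budget: no assignment then satisfies all the clues, so Quill ∈ Budget.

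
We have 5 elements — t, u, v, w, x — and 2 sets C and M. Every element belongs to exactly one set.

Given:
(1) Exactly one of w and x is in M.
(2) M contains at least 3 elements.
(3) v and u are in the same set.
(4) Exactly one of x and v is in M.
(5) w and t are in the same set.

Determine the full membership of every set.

C = {x}; M = {t, u, v, w}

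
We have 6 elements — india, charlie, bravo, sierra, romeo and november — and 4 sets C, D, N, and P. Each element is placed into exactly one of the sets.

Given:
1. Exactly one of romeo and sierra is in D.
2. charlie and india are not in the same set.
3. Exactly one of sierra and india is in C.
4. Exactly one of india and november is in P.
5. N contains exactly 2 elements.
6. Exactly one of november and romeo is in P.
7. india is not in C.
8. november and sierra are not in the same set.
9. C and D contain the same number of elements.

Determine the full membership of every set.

C = {sierra}; D = {romeo}; N = {bravo, india}; P = {charlie, november}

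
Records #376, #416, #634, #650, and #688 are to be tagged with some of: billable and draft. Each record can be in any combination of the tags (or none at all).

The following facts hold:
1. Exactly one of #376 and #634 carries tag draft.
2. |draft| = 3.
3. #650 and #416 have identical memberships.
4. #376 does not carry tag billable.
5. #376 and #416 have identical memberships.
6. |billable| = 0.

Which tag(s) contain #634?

From (4): #376 ∉ billable.
(5): #416 matches #376: #416 ∉ billable.
(6): billable already has 0, so the rest are out.
Suppose #634 ∈ draft: no assignment then satisfies all the clues, so #634 ∉ draft.

#634: none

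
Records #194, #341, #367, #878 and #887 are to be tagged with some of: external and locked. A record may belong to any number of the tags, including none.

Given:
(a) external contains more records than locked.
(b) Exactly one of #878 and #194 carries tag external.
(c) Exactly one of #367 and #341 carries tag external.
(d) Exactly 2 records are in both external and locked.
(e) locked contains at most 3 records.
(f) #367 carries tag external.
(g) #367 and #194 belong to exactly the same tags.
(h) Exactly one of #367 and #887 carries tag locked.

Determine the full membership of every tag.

external = {#194, #367, #887}; locked = {#194, #367}

From (f): #367 ∈ external.
(c) (exactly one): #341 ∉ external.
(g): #194 matches #367: #194 ∈ external.
(b) (exactly one): #878 ∉ external.
Suppose #194 ∉ locked: no assignment then satisfies all the clues, so #194 ∈ locked.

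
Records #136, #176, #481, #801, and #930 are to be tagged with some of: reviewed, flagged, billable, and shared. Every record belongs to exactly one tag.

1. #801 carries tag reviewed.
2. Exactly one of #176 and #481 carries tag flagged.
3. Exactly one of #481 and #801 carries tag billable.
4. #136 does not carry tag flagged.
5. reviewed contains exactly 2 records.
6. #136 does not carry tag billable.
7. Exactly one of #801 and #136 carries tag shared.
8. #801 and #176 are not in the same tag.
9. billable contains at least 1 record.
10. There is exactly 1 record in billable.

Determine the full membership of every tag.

From (1): #801 ∈ reviewed.
From (4): #136 ∉ flagged.
From (6): #136 ∉ billable.
(3) (exactly one): #481 ∈ billable.
(7) (exactly one): #136 ∈ shared.
(8): #176 ∉ reviewed.
(10): billable already has 1, so the rest are out.
(2) (exactly one): #176 ∈ flagged.
(5): only 2 candidates remain for reviewed, so all are in.

reviewed = {#801, #930}; flagged = {#176}; billable = {#481}; shared = {#136}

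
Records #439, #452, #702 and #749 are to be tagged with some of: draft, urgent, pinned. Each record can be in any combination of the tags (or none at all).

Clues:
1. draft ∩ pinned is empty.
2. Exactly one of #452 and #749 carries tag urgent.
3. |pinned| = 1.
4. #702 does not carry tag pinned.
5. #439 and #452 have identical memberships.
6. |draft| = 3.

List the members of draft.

draft = {#439, #452, #702}

From (4): #702 ∉ pinned.
Suppose #439 ∉ draft: no assignment then satisfies all the clues, so #439 ∈ draft.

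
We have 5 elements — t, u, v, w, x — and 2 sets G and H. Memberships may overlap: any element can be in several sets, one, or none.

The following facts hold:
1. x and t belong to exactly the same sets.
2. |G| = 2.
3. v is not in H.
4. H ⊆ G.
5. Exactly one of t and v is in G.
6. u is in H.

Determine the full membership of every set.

G = {u, v}; H = {u}

From (3): v ∉ H.
From (6): u ∈ H.
(4) with u ∈ H: u ∈ G.
Suppose t ∈ G: no assignment then satisfies all the clues, so t ∉ G.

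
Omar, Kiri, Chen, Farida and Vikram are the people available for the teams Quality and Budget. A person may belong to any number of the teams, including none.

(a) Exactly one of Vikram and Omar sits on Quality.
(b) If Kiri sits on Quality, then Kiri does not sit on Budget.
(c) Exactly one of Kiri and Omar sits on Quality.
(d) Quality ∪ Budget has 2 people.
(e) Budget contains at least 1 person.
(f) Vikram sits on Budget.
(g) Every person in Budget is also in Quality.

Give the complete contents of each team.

Quality = {Kiri, Vikram}; Budget = {Vikram}

From (f): Vikram ∈ Budget.
(g) with Vikram ∈ Budget: Vikram ∈ Quality.
(a) (exactly one): Omar ∉ Quality.
(c) (exactly one): Kiri ∈ Quality.
(g) contrapositive: Omar ∉ Budget.
(b): Kiri ∉ Budget.
Suppose Chen ∈ Quality: no assignment then satisfies all the clues, so Chen ∉ Quality.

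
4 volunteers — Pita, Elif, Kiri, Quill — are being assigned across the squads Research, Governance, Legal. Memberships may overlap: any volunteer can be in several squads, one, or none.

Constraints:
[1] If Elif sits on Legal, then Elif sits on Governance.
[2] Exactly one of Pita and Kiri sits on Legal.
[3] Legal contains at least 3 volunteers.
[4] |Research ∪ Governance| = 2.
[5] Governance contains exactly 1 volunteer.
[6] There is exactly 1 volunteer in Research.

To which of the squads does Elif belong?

Elif: Governance, Legal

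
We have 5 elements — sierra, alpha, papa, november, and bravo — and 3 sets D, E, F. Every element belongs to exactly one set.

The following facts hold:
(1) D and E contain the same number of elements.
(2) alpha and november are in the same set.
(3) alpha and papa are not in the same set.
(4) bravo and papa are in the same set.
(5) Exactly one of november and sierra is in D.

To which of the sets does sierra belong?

sierra: F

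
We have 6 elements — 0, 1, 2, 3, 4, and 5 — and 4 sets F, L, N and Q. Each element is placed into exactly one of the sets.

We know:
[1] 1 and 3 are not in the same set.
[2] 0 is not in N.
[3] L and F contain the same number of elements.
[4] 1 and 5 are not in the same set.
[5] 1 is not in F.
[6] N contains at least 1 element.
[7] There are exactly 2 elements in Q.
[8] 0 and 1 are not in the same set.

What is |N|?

From (2): 0 ∉ N.
From (5): 1 ∉ F.

2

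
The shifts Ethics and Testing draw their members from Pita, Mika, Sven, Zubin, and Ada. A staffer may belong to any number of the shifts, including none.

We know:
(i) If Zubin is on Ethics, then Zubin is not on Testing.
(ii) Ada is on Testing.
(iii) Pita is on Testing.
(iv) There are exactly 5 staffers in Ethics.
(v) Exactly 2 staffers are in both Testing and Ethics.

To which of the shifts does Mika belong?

Mika: Ethics

From (ii): Ada ∈ Testing.
From (iii): Pita ∈ Testing.
(iv): only 5 candidates remain for Ethics, so all are in.
(i): Zubin ∉ Testing.
Suppose Mika ∈ Testing: no assignment then satisfies all the clues, so Mika ∉ Testing.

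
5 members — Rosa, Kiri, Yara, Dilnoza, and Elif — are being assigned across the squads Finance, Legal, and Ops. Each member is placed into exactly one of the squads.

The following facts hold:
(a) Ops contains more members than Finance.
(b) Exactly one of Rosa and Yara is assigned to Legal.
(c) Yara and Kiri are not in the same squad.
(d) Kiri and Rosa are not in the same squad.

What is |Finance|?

1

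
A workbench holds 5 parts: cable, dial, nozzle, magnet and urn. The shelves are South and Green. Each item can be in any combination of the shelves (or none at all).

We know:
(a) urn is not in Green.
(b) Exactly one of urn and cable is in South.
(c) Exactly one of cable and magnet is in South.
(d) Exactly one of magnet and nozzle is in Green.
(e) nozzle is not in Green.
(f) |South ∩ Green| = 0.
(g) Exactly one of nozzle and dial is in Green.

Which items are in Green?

Green = {dial, magnet}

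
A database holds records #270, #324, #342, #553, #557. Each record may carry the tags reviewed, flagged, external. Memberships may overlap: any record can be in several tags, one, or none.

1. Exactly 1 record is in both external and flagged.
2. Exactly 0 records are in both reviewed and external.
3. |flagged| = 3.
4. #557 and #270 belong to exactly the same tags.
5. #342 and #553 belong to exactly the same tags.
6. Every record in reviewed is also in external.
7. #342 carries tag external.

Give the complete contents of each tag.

reviewed = {}; flagged = {#270, #324, #557}; external = {#324, #342, #553}

From (7): #342 ∈ external.
(5): #553 matches #342: #553 ∈ external.
Suppose #270 ∈ reviewed: no assignment then satisfies all the clues, so #270 ∉ reviewed.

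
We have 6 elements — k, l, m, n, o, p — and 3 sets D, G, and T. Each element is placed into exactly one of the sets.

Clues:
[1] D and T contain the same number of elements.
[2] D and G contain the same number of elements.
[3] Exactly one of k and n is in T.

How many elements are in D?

2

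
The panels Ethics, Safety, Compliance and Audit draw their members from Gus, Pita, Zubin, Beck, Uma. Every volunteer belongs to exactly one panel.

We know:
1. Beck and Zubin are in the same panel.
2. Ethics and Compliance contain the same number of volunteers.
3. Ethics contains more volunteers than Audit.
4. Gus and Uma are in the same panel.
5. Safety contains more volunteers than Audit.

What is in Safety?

Safety = {Pita}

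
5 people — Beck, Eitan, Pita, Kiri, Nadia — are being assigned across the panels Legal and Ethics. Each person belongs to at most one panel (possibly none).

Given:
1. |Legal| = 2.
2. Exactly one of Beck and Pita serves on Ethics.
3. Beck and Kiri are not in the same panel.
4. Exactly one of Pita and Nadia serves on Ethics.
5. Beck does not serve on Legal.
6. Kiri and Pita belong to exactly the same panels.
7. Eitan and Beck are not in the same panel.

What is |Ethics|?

From (5): Beck ∉ Legal.
Suppose Eitan ∈ Ethics: no assignment then satisfies all the clues, so Eitan ∉ Ethics.

2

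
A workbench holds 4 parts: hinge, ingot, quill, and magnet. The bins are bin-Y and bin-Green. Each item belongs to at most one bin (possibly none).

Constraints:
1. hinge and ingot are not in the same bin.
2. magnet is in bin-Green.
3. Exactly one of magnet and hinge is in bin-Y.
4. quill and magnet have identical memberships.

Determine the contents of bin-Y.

From (2): magnet ∈ bin-Green.
(3) (exactly one): hinge ∈ bin-Y.
(4): quill matches magnet: quill ∉ bin-Y.
(4): quill matches magnet: quill ∈ bin-Green.
(1): ingot ∉ bin-Y.

bin-Y = {hinge}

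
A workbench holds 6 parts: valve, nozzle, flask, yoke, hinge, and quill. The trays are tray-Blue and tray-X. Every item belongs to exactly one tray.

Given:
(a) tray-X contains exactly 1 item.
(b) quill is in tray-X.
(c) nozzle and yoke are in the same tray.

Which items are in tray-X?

tray-X = {quill}

From (b): quill ∈ tray-X.
(a): tray-X already has 1, so the rest are out.
Only one tray left: valve ∈ tray-Blue.
Only one tray left: nozzle ∈ tray-Blue.
Only one tray left: flask ∈ tray-Blue.
Only one tray left: yoke ∈ tray-Blue.
Only one tray left: hinge ∈ tray-Blue.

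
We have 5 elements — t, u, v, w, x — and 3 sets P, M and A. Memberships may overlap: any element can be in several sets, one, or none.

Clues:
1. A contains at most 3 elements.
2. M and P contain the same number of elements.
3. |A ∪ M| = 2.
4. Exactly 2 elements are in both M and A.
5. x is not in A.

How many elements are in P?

2

From (5): x ∉ A.
Suppose x ∈ M: no assignment then satisfies all the clues, so x ∉ M.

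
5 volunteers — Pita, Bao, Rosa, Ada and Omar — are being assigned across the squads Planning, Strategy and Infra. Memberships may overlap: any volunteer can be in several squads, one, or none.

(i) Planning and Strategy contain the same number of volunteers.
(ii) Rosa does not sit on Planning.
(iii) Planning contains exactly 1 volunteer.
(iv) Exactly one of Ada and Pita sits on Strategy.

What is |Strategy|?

1

From (ii): Rosa ∉ Planning.
Suppose Bao ∈ Strategy: no assignment then satisfies all the clues, so Bao ∉ Strategy.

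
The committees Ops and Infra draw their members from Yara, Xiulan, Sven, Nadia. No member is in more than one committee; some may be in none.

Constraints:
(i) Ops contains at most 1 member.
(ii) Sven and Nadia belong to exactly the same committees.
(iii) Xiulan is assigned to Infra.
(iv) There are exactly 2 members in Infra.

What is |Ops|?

0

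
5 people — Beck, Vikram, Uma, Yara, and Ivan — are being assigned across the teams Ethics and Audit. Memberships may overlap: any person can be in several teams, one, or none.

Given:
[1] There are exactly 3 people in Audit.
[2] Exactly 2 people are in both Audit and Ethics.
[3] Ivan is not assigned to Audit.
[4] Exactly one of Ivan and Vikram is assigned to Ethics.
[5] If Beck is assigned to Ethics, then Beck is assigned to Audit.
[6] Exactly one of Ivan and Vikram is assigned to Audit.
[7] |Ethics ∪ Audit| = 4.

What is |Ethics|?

3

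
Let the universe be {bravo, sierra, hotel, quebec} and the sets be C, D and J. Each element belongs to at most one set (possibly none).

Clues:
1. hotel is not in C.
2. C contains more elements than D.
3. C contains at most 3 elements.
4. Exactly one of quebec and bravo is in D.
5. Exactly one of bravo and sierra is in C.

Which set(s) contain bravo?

bravo: D

From (1): hotel ∉ C.
Suppose bravo ∈ C: no assignment then satisfies all the clues, so bravo ∉ C.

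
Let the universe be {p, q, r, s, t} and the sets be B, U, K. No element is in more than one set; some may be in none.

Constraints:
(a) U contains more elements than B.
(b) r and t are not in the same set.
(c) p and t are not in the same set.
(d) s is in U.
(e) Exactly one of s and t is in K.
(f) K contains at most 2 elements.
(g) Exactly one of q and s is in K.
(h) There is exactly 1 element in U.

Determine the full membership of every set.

B = {}; U = {s}; K = {q, t}

From (d): s ∈ U.
(e) (exactly one): t ∈ K.
(g) (exactly one): q ∈ K.
(h): U already has 1, so the rest are out.
(b): r ∉ K.
(c): p ∉ K.
Suppose p ∈ B: no assignment then satisfies all the clues, so p ∉ B.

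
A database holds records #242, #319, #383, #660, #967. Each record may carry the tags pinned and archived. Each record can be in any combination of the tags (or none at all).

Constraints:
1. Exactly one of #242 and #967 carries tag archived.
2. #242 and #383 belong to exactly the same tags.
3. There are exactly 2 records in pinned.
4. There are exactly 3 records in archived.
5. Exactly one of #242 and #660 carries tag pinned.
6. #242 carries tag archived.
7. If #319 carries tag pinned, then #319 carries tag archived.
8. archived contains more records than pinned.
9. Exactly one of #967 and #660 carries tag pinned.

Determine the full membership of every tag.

pinned = {#319, #660}; archived = {#242, #319, #383}

From (6): #242 ∈ archived.
(1) (exactly one): #967 ∉ archived.
(2): #383 matches #242: #383 ∈ archived.
Suppose #242 ∈ pinned: no assignment then satisfies all the clues, so #242 ∉ pinned.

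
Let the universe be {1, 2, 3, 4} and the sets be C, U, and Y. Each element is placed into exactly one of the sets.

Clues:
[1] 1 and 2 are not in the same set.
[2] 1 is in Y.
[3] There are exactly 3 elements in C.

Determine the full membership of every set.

C = {2, 3, 4}; U = {}; Y = {1}

From (2): 1 ∈ Y.
(1): 2 ∉ Y.
(3): only 3 candidates remain for C, so all are in.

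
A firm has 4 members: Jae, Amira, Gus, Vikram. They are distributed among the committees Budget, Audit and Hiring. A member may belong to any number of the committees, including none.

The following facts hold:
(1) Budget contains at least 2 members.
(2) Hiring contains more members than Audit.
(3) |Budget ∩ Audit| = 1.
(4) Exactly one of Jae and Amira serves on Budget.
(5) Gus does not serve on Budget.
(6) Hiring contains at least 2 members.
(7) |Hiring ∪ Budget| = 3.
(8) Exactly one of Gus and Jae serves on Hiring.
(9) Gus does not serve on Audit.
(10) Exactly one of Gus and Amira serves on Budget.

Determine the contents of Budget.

Budget = {Amira, Vikram}

From (5): Gus ∉ Budget.
From (9): Gus ∉ Audit.
(10) (exactly one): Amira ∈ Budget.
(4) (exactly one): Jae ∉ Budget.
(1): only 2 candidates remain for Budget, so all are in.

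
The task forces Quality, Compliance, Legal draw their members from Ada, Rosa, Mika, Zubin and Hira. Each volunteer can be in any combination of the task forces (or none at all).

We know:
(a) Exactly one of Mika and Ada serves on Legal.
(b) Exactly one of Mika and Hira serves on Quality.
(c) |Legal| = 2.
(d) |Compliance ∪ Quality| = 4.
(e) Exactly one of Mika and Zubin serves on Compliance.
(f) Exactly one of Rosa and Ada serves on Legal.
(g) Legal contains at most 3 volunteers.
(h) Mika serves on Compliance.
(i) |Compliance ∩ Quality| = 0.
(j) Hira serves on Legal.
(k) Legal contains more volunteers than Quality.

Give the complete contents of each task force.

Quality = {Hira}; Compliance = {Ada, Mika, Rosa}; Legal = {Ada, Hira}

From (h): Mika ∈ Compliance.
From (j): Hira ∈ Legal.
(e) (exactly one): Zubin ∉ Compliance.
Suppose Ada ∈ Quality: no assignment then satisfies all the clues, so Ada ∉ Quality.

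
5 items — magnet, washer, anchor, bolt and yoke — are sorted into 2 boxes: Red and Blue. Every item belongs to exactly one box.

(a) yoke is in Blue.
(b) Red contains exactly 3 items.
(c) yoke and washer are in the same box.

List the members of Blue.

From (a): yoke ∈ Blue.
(c): washer matches yoke: washer ∉ Red.
(c): washer matches yoke: washer ∈ Blue.
(b): only 3 candidates remain for Red, so all are in.

Blue = {washer, yoke}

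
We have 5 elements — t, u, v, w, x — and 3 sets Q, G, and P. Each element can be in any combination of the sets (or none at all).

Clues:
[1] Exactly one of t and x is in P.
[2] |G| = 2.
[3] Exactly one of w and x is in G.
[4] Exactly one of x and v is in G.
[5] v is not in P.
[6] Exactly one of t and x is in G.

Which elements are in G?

From (5): v ∉ P.
Suppose t ∈ G: no assignment then satisfies all the clues, so t ∉ G.

G = {u, x}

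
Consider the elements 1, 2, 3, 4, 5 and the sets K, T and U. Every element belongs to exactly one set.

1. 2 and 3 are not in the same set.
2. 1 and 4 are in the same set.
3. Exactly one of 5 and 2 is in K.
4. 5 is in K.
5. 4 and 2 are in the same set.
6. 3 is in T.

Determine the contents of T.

T = {3}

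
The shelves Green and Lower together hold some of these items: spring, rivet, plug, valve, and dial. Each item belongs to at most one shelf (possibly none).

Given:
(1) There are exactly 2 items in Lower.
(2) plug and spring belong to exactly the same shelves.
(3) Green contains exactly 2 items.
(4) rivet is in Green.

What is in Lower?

Lower = {plug, spring}

From (4): rivet ∈ Green.
Suppose spring ∉ Lower: no assignment then satisfies all the clues, so spring ∈ Lower.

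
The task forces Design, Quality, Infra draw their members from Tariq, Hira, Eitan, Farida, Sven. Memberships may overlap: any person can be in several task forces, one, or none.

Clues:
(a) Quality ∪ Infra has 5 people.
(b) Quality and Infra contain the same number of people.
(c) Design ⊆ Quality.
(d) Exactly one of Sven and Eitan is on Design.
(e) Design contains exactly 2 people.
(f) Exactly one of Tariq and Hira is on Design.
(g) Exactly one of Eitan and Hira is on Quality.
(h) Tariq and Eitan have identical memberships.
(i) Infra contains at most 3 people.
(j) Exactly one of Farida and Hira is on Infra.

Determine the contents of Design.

Design = {Hira, Sven}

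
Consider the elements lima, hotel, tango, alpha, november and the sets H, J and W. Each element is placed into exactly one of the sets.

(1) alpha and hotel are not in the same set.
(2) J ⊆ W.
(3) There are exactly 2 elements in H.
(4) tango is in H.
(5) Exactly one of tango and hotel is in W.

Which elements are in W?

From (4): tango ∈ H.
(5) (exactly one): hotel ∈ W.
(1): alpha ∉ W.
(2) contrapositive: alpha ∉ J.
Only one set left: alpha ∈ H.
(3): H already has 2, so the rest are out.
Suppose lima ∉ W: no assignment then satisfies all the clues, so lima ∈ W.

W = {hotel, lima, november}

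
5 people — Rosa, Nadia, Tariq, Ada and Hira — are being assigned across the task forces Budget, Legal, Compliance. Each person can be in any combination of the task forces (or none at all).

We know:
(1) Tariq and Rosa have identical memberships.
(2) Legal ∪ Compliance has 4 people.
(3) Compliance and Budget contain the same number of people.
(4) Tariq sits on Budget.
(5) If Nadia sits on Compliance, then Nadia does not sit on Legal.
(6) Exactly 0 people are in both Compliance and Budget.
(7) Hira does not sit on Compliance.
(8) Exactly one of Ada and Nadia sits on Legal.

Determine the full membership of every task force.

Budget = {Rosa, Tariq}; Legal = {Ada, Rosa, Tariq}; Compliance = {Ada, Nadia}

From (4): Tariq ∈ Budget.
From (7): Hira ∉ Compliance.
(1): Rosa matches Tariq: Rosa ∈ Budget.
Suppose Rosa ∉ Legal: no assignment then satisfies all the clues, so Rosa ∈ Legal.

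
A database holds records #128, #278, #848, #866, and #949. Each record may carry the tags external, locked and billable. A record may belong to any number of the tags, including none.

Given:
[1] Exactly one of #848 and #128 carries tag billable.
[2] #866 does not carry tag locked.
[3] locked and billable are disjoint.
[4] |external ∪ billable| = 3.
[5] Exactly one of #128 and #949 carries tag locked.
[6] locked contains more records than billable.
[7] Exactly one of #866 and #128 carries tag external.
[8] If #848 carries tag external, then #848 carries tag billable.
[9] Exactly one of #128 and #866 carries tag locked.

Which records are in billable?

From (2): #866 ∉ locked.
(9) (exactly one): #128 ∈ locked.
(3) (disjoint): #128 ∉ billable.
(5) (exactly one): #949 ∉ locked.
(1) (exactly one): #848 ∈ billable.
(3) (disjoint): #848 ∉ locked.
Suppose #278 ∈ billable: no assignment then satisfies all the clues, so #278 ∉ billable.

billable = {#848}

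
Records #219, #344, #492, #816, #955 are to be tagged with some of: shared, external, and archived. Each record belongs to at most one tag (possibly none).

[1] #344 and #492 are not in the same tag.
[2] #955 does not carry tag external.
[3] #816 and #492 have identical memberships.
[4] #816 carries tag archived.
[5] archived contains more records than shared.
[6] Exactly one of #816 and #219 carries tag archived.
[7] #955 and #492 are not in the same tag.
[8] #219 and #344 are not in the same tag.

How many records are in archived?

From (2): #955 ∉ external.
From (4): #816 ∈ archived.
(3): #492 matches #816: #492 ∉ shared.
(3): #492 matches #816: #492 ∉ external.
(3): #492 matches #816: #492 ∈ archived.
(6) (exactly one): #219 ∉ archived.
(7): #955 ∉ archived.
(1): #344 ∉ archived.

2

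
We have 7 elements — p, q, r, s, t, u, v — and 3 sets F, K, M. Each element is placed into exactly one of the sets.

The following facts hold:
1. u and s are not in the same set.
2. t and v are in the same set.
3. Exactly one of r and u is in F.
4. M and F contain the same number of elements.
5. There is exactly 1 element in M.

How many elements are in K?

5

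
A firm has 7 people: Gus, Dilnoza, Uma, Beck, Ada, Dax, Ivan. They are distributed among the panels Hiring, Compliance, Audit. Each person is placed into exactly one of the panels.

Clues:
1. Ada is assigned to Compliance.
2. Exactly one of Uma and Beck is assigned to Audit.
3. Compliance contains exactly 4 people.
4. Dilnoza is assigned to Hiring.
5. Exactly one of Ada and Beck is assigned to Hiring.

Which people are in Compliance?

From (1): Ada ∈ Compliance.
From (4): Dilnoza ∈ Hiring.
(5) (exactly one): Beck ∈ Hiring.
(2) (exactly one): Uma ∈ Audit.
(3): only 4 candidates remain for Compliance, so all are in.

Compliance = {Ada, Dax, Gus, Ivan}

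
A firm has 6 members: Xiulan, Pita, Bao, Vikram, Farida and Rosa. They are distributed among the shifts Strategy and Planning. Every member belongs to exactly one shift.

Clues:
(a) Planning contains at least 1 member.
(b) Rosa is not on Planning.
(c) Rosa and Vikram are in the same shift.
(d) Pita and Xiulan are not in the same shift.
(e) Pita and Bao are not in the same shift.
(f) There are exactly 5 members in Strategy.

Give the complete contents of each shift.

Strategy = {Bao, Farida, Rosa, Vikram, Xiulan}; Planning = {Pita}

From (b): Rosa ∉ Planning.
(c): Vikram matches Rosa: Vikram ∉ Planning.
Only one shift left: Vikram ∈ Strategy.
Only one shift left: Rosa ∈ Strategy.
Suppose Xiulan ∉ Strategy: no assignment then satisfies all the clues, so Xiulan ∈ Strategy.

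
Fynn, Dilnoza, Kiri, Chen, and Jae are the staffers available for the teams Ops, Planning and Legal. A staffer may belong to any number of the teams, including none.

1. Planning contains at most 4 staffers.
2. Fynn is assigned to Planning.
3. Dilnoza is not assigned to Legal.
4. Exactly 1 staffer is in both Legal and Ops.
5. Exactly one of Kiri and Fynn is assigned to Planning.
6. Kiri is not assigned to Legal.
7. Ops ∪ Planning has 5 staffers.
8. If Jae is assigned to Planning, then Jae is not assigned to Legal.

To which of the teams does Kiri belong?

From (2): Fynn ∈ Planning.
From (3): Dilnoza ∉ Legal.
From (6): Kiri ∉ Legal.
(5) (exactly one): Kiri ∉ Planning.
Suppose Kiri ∉ Ops: no assignment then satisfies all the clues, so Kiri ∈ Ops.

Kiri: Ops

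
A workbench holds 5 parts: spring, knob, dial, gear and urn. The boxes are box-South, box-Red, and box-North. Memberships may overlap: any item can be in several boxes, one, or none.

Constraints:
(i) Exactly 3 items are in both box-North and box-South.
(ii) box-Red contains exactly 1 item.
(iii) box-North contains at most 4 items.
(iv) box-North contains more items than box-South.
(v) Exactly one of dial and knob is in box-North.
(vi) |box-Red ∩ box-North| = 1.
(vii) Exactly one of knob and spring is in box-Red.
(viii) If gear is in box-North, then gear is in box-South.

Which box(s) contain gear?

gear: box-North, box-South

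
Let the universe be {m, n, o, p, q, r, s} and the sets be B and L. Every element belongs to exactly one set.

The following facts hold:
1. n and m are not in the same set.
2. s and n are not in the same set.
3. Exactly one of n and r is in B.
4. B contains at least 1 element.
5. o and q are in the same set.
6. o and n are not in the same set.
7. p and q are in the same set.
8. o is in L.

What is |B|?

From (8): o ∈ L.
(5): q matches o: q ∉ B.
(5): q matches o: q ∈ L.
(6): n ∉ L.
(7): p matches q: p ∉ B.
(7): p matches q: p ∈ L.
Only one set left: n ∈ B.
(1): m ∉ B.
(2): s ∉ B.
(3) (exactly one): r ∉ B.
Only one set left: m ∈ L.
Only one set left: s ∈ L.

1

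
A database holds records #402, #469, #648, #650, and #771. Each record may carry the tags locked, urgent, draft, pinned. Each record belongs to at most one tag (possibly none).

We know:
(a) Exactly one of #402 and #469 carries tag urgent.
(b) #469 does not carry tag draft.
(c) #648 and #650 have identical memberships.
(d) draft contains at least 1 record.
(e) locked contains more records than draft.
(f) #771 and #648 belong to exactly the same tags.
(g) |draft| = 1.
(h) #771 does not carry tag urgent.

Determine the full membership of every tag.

locked = {#648, #650, #771}; urgent = {#469}; draft = {#402}; pinned = {}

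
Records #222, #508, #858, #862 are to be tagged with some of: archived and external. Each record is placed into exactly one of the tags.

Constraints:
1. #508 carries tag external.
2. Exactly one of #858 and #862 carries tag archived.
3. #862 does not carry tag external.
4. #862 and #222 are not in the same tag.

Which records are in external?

external = {#222, #508, #858}

From (1): #508 ∈ external.
From (3): #862 ∉ external.
Only one tag left: #862 ∈ archived.
(2) (exactly one): #858 ∉ archived.
(4): #222 ∉ archived.
Only one tag left: #222 ∈ external.
Only one tag left: #858 ∈ external.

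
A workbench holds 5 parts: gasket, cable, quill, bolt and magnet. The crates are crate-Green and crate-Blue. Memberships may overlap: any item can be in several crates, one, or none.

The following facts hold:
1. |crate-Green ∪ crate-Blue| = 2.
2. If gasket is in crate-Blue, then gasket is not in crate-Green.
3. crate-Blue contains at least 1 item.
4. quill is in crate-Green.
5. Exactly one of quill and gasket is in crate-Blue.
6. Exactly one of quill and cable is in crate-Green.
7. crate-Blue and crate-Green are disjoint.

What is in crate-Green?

crate-Green = {quill}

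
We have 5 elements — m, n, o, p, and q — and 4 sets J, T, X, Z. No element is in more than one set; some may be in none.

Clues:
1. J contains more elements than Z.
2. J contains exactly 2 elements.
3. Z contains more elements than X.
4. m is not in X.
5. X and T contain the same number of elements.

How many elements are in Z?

1

From (4): m ∉ X.
Suppose m ∈ T: no assignment then satisfies all the clues, so m ∉ T.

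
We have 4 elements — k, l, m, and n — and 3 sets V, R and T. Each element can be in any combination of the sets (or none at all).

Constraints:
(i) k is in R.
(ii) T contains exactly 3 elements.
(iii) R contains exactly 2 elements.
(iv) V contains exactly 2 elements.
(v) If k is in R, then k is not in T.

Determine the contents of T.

T = {l, m, n}

From (i): k ∈ R.
(v): k ∉ T.
(ii): only 3 candidates remain for T, so all are in.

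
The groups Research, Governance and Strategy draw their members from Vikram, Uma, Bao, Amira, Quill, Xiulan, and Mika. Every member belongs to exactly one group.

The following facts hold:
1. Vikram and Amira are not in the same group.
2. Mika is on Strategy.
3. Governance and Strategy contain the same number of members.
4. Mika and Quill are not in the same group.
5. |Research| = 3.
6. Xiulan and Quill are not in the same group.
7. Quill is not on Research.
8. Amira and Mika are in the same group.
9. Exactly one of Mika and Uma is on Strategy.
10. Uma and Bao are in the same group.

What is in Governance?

From (2): Mika ∈ Strategy.
From (7): Quill ∉ Research.
(4): Quill ∉ Strategy.
(8): Amira matches Mika: Amira ∉ Research.
(8): Amira matches Mika: Amira ∉ Governance.
(8): Amira matches Mika: Amira ∈ Strategy.
(9) (exactly one): Uma ∉ Strategy.
(10): Bao matches Uma: Bao ∉ Strategy.
Only one group left: Quill ∈ Governance.
(1): Vikram ∉ Strategy.
(6): Xiulan ∉ Governance.
Suppose Vikram ∉ Governance: no assignment then satisfies all the clues, so Vikram ∈ Governance.

Governance = {Quill, Vikram}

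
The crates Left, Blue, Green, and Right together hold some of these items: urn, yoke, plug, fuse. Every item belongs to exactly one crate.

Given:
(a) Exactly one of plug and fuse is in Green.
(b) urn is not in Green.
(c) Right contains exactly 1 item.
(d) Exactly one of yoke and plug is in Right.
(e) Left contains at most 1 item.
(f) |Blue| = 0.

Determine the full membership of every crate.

Left = {urn}; Blue = {}; Green = {fuse, yoke}; Right = {plug}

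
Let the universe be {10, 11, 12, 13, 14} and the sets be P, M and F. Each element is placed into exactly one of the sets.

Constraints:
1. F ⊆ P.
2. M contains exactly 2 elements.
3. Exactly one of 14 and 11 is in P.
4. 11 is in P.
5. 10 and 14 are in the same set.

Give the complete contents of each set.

P = {11, 12, 13}; M = {10, 14}; F = {}

From (4): 11 ∈ P.
(3) (exactly one): 14 ∉ P.
(5): 10 matches 14: 10 ∉ P.
(1) contrapositive: 10 ∉ F.
(1) contrapositive: 14 ∉ F.
Only one set left: 10 ∈ M.
Only one set left: 14 ∈ M.
(2): M already has 2, so the rest are out.
Suppose 12 ∉ P: no assignment then satisfies all the clues, so 12 ∈ P.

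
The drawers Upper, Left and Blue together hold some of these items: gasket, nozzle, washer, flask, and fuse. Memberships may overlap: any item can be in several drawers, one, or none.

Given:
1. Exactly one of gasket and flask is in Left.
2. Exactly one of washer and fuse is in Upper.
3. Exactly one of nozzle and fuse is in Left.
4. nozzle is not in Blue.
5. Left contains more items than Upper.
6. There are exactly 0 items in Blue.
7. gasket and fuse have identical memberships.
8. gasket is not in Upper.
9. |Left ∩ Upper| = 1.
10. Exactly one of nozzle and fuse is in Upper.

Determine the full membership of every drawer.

Upper = {nozzle, washer}; Left = {fuse, gasket, washer}; Blue = {}

From (4): nozzle ∉ Blue.
From (8): gasket ∉ Upper.
(6): Blue already has 0, so the rest are out.
(7): fuse matches gasket: fuse ∉ Upper.
(10) (exactly one): nozzle ∈ Upper.
(2) (exactly one): washer ∈ Upper.
Suppose gasket ∉ Left: no assignment then satisfies all the clues, so gasket ∈ Left.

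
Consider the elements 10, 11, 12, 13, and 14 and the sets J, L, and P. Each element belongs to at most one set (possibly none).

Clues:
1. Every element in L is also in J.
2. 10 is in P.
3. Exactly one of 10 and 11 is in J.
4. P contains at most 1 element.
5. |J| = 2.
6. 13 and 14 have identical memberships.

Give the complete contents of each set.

J = {11, 12}; L = {}; P = {10}

From (2): 10 ∈ P.
(3) (exactly one): 11 ∈ J.
(4): P already has 1, so the rest are out.
Suppose 12 ∉ J: no assignment then satisfies all the clues, so 12 ∈ J.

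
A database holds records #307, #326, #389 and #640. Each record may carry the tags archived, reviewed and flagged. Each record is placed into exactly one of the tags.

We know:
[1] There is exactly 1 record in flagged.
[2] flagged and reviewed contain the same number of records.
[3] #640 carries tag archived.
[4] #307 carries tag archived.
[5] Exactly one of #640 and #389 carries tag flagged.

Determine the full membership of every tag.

archived = {#307, #640}; reviewed = {#326}; flagged = {#389}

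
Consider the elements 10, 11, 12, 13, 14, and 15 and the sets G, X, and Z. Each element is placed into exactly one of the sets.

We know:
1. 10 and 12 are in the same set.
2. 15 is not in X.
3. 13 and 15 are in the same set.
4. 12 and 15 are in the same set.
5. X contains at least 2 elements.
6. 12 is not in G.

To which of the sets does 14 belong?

14: X

From (2): 15 ∉ X.
From (6): 12 ∉ G.
(1): 10 matches 12: 10 ∉ G.
(3): 13 matches 15: 13 ∉ X.
(4): 15 matches 12: 15 ∉ G.
(4): 12 matches 15: 12 ∉ X.
Only one set left: 12 ∈ Z.
Only one set left: 15 ∈ Z.
(1): 10 matches 12: 10 ∉ X.
(1): 10 matches 12: 10 ∈ Z.
(3): 13 matches 15: 13 ∉ G.
(5): only 2 candidates remain for X, so all are in.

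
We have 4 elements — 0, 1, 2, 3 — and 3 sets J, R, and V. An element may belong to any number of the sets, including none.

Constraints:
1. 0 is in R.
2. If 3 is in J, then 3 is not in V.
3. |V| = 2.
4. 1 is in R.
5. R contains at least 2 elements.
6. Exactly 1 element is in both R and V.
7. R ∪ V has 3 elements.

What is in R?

R = {0, 1}

From (1): 0 ∈ R.
From (4): 1 ∈ R.
Suppose 2 ∈ R: no assignment then satisfies all the clues, so 2 ∉ R.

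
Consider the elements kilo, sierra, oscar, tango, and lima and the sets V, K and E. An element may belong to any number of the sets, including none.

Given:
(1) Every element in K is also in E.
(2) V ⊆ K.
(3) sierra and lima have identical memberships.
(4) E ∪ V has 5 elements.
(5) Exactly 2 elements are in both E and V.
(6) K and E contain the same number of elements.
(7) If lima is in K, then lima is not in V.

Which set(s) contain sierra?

sierra: E, K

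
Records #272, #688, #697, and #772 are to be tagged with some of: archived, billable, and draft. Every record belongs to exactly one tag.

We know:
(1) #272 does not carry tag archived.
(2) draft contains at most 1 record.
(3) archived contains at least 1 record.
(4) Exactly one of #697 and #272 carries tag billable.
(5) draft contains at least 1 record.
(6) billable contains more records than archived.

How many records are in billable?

2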